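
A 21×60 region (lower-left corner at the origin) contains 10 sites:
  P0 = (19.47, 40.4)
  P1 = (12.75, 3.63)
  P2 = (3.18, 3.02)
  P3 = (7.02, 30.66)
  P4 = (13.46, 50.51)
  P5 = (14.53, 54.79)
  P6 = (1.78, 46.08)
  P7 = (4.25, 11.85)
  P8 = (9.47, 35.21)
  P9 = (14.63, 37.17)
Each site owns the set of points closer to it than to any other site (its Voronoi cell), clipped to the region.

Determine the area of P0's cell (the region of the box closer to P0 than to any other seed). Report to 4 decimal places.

Area of P0's cell: 55.8131

1. box [0,21]×[0,60]: [(0, 0) (21, 0) (21, 60) (0, 60)]
2. ⊥bis P0·P1 via (16.11,22.015): [(0, 24.9592) (21, 21.1213) (21, 60) (0, 60)]  |A|=776.1543
3. ⊥bis P0·P2 via (11.325,21.71): [(0, 26.6454) (6.6636, 23.7414) (21, 21.1213) (21, 60) (0, 60)]  |A|=770.5364
4. ⊥bis P0·P3 via (13.245,35.53): [(0, 52.4602) (21, 25.6173) (21, 60) (0, 60)]  |A|=440.1862
5. ⊥bis P0·P4 via (16.465,45.455): [(8.9673, 40.9979) (21, 25.6173) (21, 48.1509)]  |A|=135.57
6. ⊥bis P0·P5 via (17,47.595): [(8.9673, 40.9979) (21, 25.6173) (21, 48.1509)]  |A|=135.57
7. ⊥bis P0·P6 via (10.625,43.24): [(10.1263, 41.6869) (9.6322, 40.148) (21, 25.6173) (21, 48.1509)]  |A|=134.8484
8. ⊥bis P0·P7 via (11.86,26.125): [(10.1263, 41.6869) (9.6322, 40.148) (21, 25.6173) (21, 48.1509)]  |A|=134.8484
9. ⊥bis P0·P8 via (14.47,37.805): [(11.9062, 42.745) (20.3922, 26.3942) (21, 25.6173) (21, 48.1509)]  |A|=104.1309
10. ⊥bis P0·P9 via (17.05,38.785): [(13.6969, 43.8095) (21, 32.8661) (21, 48.1509)]  |A|=55.8131
11. canonical 3-gon: [(13.6969, 43.8095) (21, 32.8661) (21, 48.1509)]
12. shoelace: 55.8131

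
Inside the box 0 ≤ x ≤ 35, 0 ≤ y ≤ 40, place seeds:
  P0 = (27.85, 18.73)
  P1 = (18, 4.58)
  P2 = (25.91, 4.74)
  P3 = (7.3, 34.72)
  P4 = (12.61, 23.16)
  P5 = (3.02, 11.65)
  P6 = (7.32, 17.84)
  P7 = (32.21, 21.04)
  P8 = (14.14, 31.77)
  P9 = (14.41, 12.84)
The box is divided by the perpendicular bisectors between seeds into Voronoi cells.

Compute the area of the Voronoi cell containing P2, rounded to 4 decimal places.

Area of P2's cell: 150.0378

1. box [0,35]×[0,40]: [(0, 0) (35, 0) (35, 40) (0, 40)]
2. ⊥bis P2·P0 via (26.88,11.735): [(0, 15.4625) (0, 0) (35, 0) (35, 10.609)]  |A|=456.2505
3. ⊥bis P2·P1 via (21.955,4.66): [(21.7976, 12.4398) (22.0493, 0) (35, 0) (35, 10.609)]  |A|=150.5841
4. ⊥bis P2·P3 via (16.605,19.73): [(21.7976, 12.4398) (22.0493, 0) (35, 0) (35, 10.609)]  |A|=150.5841
5. ⊥bis P2·P4 via (19.26,13.95): [(21.7976, 12.4398) (22.0493, 0) (35, 0) (35, 10.609)]  |A|=150.5841
6. ⊥bis P2·P5 via (14.465,8.195): [(21.7976, 12.4398) (22.0493, 0) (35, 0) (35, 10.609)]  |A|=150.5841
7. ⊥bis P2·P6 via (16.615,11.29): [(21.7976, 12.4398) (22.0493, 0) (35, 0) (35, 10.609)]  |A|=150.5841
8. ⊥bis P2·P7 via (29.06,12.89): [(34.9402, 10.6173) (21.7976, 12.4398) (22.0493, 0) (35, 0) (35, 10.5942)]  |A|=150.5836
9. ⊥bis P2·P8 via (20.025,18.255): [(34.9402, 10.6173) (21.7976, 12.4398) (22.0493, 0) (35, 0) (35, 10.5942)]  |A|=150.5836
10. ⊥bis P2·P9 via (20.16,8.79): [(34.9402, 10.6173) (22.6477, 12.3219) (21.8237, 11.152) (22.0493, 0) (35, 0) (35, 10.5942)]  |A|=150.0378
11. canonical 6-gon: [(34.9402, 10.6173) (22.6477, 12.3219) (21.8237, 11.152) (22.0493, 0) (35, 0) (35, 10.5942)]
12. shoelace: 150.0378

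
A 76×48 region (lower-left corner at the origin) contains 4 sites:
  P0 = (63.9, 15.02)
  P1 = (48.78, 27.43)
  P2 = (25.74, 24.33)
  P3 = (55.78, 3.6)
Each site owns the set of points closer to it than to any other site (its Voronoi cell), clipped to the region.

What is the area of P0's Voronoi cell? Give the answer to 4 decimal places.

Area of P0's cell: 577.8795

1. box [0,76]×[0,48]: [(0, 0) (76, 0) (76, 48) (0, 48)]
2. ⊥bis P0·P1 via (56.34,21.225): [(38.9192, 0) (76, 0) (76, 45.1782)]  |A|=837.6215
3. ⊥bis P0·P2 via (44.82,19.675): [(40.4854, 1.9082) (40.0198, 0) (76, 0) (76, 45.1782)]  |A|=836.5714
4. ⊥bis P0·P3 via (59.84,9.31): [(51.4544, 15.2725) (72.9336, 0) (76, 0) (76, 45.1782)]  |A|=577.8795
5. canonical 4-gon: [(51.4544, 15.2725) (72.9336, 0) (76, 0) (76, 45.1782)]
6. shoelace: 577.8795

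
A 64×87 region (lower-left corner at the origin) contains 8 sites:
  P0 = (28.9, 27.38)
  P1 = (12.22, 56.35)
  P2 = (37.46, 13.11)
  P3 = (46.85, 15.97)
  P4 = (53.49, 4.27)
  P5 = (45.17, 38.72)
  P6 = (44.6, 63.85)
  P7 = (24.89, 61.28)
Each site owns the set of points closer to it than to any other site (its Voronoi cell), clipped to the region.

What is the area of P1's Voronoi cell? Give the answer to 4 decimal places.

Area of P1's cell: 855.5598

1. box [0,64]×[0,87]: [(0, 0) (64, 0) (64, 87) (0, 87)]
2. ⊥bis P1·P0 via (20.56,41.865): [(0, 30.0272) (64, 66.8764) (64, 87) (0, 87)]  |A|=2467.0857
3. ⊥bis P1·P2 via (24.84,34.73): [(0, 30.0272) (64, 66.8764) (64, 87) (0, 87)]  |A|=2467.0857
4. ⊥bis P1·P3 via (29.535,36.16): [(0, 30.0272) (64, 66.8764) (64, 87) (0, 87)]  |A|=2467.0857
5. ⊥bis P1·P4 via (32.855,30.31): [(0, 30.0272) (64, 66.8764) (64, 87) (0, 87)]  |A|=2467.0857
6. ⊥bis P1·P5 via (28.695,47.535): [(0, 30.0272) (27.9325, 46.1098) (49.8109, 87) (0, 87)]  |A|=1814.0826
7. ⊥bis P1·P6 via (28.41,60.1): [(0, 30.0272) (27.9325, 46.1098) (30.5272, 50.9593) (22.1793, 87) (0, 87)]  |A|=1316.1526
8. ⊥bis P1·P7 via (18.555,58.815): [(0, 30.0272) (24.3102, 44.0242) (7.588, 87) (0, 87)]  |A|=855.5598
9. canonical 4-gon: [(0, 30.0272) (24.3102, 44.0242) (7.588, 87) (0, 87)]
10. shoelace: 855.5598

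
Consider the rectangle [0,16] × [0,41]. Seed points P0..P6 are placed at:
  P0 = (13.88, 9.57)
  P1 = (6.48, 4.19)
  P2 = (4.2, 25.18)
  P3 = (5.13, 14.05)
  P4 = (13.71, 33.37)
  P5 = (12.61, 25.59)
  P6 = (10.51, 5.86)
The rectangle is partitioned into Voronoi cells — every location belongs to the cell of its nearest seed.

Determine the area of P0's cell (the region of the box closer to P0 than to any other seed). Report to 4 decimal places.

1. box [0,16]×[0,41]: [(0, 0) (16, 0) (16, 41) (0, 41)]
2. ⊥bis P0·P1 via (10.18,6.88): [(0, 20.8822) (15.1819, 0) (16, 0) (16, 41) (0, 41)]  |A|=497.4836
3. ⊥bis P0·P2 via (9.04,17.375): [(4.5666, 14.601) (15.1819, 0) (16, 0) (16, 21.691)]  |A|=129.9728
4. ⊥bis P0·P3 via (9.505,11.81): [(13.8961, 20.3863) (8.3028, 9.462) (15.1819, 0) (16, 0) (16, 21.691)]  |A|=95.1933
5. ⊥bis P0·P4 via (13.795,21.47): [(15.6652, 21.4834) (13.8961, 20.3863) (8.3028, 9.462) (15.1819, 0) (16, 0) (16, 21.4857)]  |A|=95.1589
6. ⊥bis P0·P5 via (13.245,17.58): [(12.426, 17.5151) (8.3028, 9.462) (15.1819, 0) (16, 0) (16, 17.7984)]  |A|=86.1757
7. ⊥bis P0·P6 via (12.195,7.715): [(12.426, 17.5151) (8.9278, 10.6827) (16, 4.2587) (16, 17.7984)]  |A|=59.5913
8. canonical 4-gon: [(12.426, 17.5151) (8.9278, 10.6827) (16, 4.2587) (16, 17.7984)]
9. shoelace: 59.5913

Area of P0's cell: 59.5913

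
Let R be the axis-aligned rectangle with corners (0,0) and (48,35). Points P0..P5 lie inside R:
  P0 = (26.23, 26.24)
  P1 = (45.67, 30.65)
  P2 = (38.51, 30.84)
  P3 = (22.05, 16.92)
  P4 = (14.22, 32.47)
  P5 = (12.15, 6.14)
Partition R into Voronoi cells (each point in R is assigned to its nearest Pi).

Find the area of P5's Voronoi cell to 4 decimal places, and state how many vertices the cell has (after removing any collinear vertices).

1. box [0,48]×[0,35]: [(0, 0) (48, 0) (48, 35) (0, 35)]
2. ⊥bis P5·P0 via (19.19,16.19): [(0, 29.6325) (0, 0) (42.3021, 0)]  |A|=626.7602
3. ⊥bis P5·P1 via (28.91,18.395): [(0, 29.6325) (0, 0) (42.3021, 0)]  |A|=626.7602
4. ⊥bis P5·P2 via (25.33,18.49): [(0, 29.6325) (0, 0) (42.3021, 0)]  |A|=626.7602
5. ⊥bis P5·P3 via (17.1,11.53): [(0, 27.2341) (0, 0) (29.6549, 0)]  |A|=403.8118
6. ⊥bis P5·P4 via (13.185,19.305): [(8.2078, 19.6963) (0, 20.3416) (0, 0) (29.6549, 0)]  |A|=375.5256
7. canonical 4-gon: [(8.2078, 19.6963) (0, 20.3416) (0, 0) (29.6549, 0)]
8. shoelace: 375.5256

Area of P5's cell: 375.5256 (4 vertices)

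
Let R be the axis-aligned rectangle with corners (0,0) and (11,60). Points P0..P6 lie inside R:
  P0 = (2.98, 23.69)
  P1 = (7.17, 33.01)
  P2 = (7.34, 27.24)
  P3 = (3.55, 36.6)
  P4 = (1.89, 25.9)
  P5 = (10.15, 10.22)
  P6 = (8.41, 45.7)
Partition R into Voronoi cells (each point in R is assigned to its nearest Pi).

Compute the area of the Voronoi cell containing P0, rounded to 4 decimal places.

1. box [0,11]×[0,60]: [(0, 0) (11, 0) (11, 60) (0, 60)]
2. ⊥bis P0·P1 via (5.075,28.35): [(0, 30.6316) (0, 0) (11, 0) (11, 25.6863)]  |A|=309.7483
3. ⊥bis P0·P2 via (5.16,25.465): [(1.5037, 29.9556) (0, 30.6316) (0, 0) (11, 0) (11, 18.2925)]  |A|=274.6414
4. ⊥bis P0·P3 via (3.265,30.145): [(1.5037, 29.9556) (0.8446, 30.2519) (0, 30.2892) (0, 0) (11, 0) (11, 18.2925)]  |A|=274.4968
5. ⊥bis P0·P4 via (2.435,24.795): [(4.7685, 25.9459) (0, 23.594) (0, 0) (11, 0) (11, 18.2925)]  |A|=255.9511
6. ⊥bis P0·P5 via (6.565,16.955): [(10.4188, 19.0063) (4.7685, 25.9459) (0, 23.594) (0, 13.4605)]  |A|=75.9793
7. ⊥bis P0·P6 via (5.695,34.695): [(10.4188, 19.0063) (4.7685, 25.9459) (0, 23.594) (0, 13.4605)]  |A|=75.9793
8. canonical 4-gon: [(10.4188, 19.0063) (4.7685, 25.9459) (0, 23.594) (0, 13.4605)]
9. shoelace: 75.9793

Area of P0's cell: 75.9793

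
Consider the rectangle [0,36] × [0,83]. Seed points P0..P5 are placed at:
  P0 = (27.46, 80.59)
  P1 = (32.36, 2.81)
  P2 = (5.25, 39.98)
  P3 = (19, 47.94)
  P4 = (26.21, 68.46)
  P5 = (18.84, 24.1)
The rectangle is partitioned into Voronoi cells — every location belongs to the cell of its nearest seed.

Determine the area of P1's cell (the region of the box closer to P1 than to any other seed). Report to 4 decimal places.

1. box [0,36]×[0,83]: [(0, 0) (36, 0) (36, 83) (0, 83)]
2. ⊥bis P1·P0 via (29.91,41.7): [(0, 39.8157) (0, 0) (36, 0) (36, 42.0837)]  |A|=1474.1889
3. ⊥bis P1·P2 via (18.805,21.395): [(0, 7.6795) (0, 0) (36, 0) (36, 33.9362)]  |A|=749.0834
4. ⊥bis P1·P3 via (25.68,25.375): [(23.2931, 24.6684) (0, 7.6795) (0, 0) (36, 0) (36, 28.4301)]  |A|=714.1004
5. ⊥bis P1·P4 via (29.285,35.635): [(23.2931, 24.6684) (0, 7.6795) (0, 0) (36, 0) (36, 28.4301)]  |A|=714.1004
6. ⊥bis P1·P5 via (25.6,13.455): [(4.4124, 0) (36, 0) (36, 20.0594)]  |A|=316.8148
7. canonical 3-gon: [(4.4124, 0) (36, 0) (36, 20.0594)]
8. shoelace: 316.8148

Area of P1's cell: 316.8148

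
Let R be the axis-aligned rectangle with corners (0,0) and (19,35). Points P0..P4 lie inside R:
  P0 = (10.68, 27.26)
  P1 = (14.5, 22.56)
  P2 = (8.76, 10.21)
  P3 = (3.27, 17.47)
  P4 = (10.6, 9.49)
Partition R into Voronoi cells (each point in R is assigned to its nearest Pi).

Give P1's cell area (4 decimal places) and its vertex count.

1. box [0,19]×[0,35]: [(0, 0) (19, 0) (19, 35) (0, 35)]
2. ⊥bis P1·P0 via (12.59,24.91): [(0, 14.6773) (0, 0) (19, 0) (19, 30.1198)]  |A|=425.5725
3. ⊥bis P1·P2 via (11.63,16.385): [(5.5678, 19.2026) (19, 12.9596) (19, 30.1198)]  |A|=115.25
4. ⊥bis P1·P3 via (8.885,20.015): [(8.2611, 21.3916) (10.2368, 17.0325) (19, 12.9596) (19, 30.1198)]  |A|=107.2175
5. ⊥bis P1·P4 via (12.55,16.025): [(8.2611, 21.3916) (10.2368, 17.0325) (12.1437, 16.1462) (19, 14.1004) (19, 30.1198)]  |A|=103.3068
6. canonical 5-gon: [(8.2611, 21.3916) (10.2368, 17.0325) (12.1437, 16.1462) (19, 14.1004) (19, 30.1198)]
7. shoelace: 103.3068

Area of P1's cell: 103.3068 (5 vertices)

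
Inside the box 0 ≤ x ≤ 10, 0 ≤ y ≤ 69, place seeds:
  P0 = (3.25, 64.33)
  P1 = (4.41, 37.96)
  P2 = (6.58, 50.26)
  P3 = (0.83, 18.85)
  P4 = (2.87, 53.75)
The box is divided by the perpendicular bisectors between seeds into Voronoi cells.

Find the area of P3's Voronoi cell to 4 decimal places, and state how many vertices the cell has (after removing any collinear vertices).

1. box [0,10]×[0,69]: [(0, 0) (10, 0) (10, 69) (0, 69)]
2. ⊥bis P3·P0 via (2.04,41.59): [(0, 41.6985) (0, 0) (10, 0) (10, 41.1664)]  |A|=414.325
3. ⊥bis P3·P1 via (2.62,28.405): [(0, 28.8958) (0, 0) (10, 0) (10, 27.0225)]  |A|=279.5914
4. ⊥bis P3·P2 via (3.705,34.555): [(0, 28.8958) (0, 0) (10, 0) (10, 27.0225)]  |A|=279.5914
5. ⊥bis P3·P4 via (1.85,36.3): [(0, 28.8958) (0, 0) (10, 0) (10, 27.0225)]  |A|=279.5914
6. canonical 4-gon: [(0, 28.8958) (0, 0) (10, 0) (10, 27.0225)]
7. shoelace: 279.5914

Area of P3's cell: 279.5914 (4 vertices)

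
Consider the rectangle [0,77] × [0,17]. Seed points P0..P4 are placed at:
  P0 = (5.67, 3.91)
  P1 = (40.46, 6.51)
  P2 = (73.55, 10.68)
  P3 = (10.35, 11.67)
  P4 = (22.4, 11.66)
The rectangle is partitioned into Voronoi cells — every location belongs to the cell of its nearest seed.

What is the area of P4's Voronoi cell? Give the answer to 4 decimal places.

Area of P4's cell: 251.3895

1. box [0,77]×[0,17]: [(0, 0) (77, 0) (77, 17) (0, 17)]
2. ⊥bis P4·P0 via (14.035,7.785): [(17.6413, 0) (77, 0) (77, 17) (9.7662, 17)]  |A|=1076.0357
3. ⊥bis P4·P1 via (31.43,9.085): [(17.6413, 0) (28.8393, 0) (33.687, 17) (9.7662, 17)]  |A|=298.5098
4. ⊥bis P4·P2 via (47.975,11.17): [(17.6413, 0) (28.8393, 0) (33.687, 17) (9.7662, 17)]  |A|=298.5098
5. ⊥bis P4·P3 via (16.375,11.665): [(16.3676, 2.7496) (17.6413, 0) (28.8393, 0) (33.687, 17) (16.3794, 17)]  |A|=251.3895
6. canonical 5-gon: [(16.3676, 2.7496) (17.6413, 0) (28.8393, 0) (33.687, 17) (16.3794, 17)]
7. shoelace: 251.3895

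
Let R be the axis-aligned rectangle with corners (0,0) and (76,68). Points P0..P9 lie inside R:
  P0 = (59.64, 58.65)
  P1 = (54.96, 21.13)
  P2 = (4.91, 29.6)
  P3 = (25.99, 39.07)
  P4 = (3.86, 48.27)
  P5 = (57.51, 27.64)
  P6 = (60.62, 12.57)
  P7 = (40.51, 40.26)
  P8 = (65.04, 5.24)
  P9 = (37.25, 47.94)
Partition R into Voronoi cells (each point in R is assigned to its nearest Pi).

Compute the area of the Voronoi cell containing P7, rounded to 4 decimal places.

Area of P7's cell: 341.5775

1. box [0,76]×[0,68]: [(0, 0) (76, 0) (76, 68) (0, 68)]
2. ⊥bis P7·P0 via (50.075,49.455): [(0, 0) (76, 0) (76, 22.4868) (32.2474, 68) (0, 68)]  |A|=4172.3389
3. ⊥bis P7·P1 via (47.735,30.695): [(0, 0) (7.0986, 0) (59.5384, 39.6108) (32.2474, 68) (0, 68)]  |A|=2622.6358
4. ⊥bis P7·P2 via (22.71,34.93): [(28.3603, 16.0602) (59.5384, 39.6108) (32.2474, 68) (12.8076, 68)]  |A|=1268.7698
5. ⊥bis P7·P3 via (33.25,39.665): [(34.7867, 20.9144) (59.5384, 39.6108) (32.2474, 68) (30.9278, 68)]  |A|=637.5289
6. ⊥bis P7·P4 via (22.185,44.265): [(34.7867, 20.9144) (59.5384, 39.6108) (32.2474, 68) (30.9278, 68)]  |A|=637.5289
7. ⊥bis P7·P5 via (49.01,33.95): [(34.7867, 20.9144) (45.1366, 28.7323) (55.9688, 43.324) (32.2474, 68) (30.9278, 68)]  |A|=591.3746
8. ⊥bis P7·P6 via (50.565,26.415): [(34.7867, 20.9144) (45.1366, 28.7323) (55.9688, 43.324) (32.2474, 68) (30.9278, 68)]  |A|=591.3746
9. ⊥bis P7·P8 via (52.775,22.75): [(34.7867, 20.9144) (45.1366, 28.7323) (55.9688, 43.324) (32.2474, 68) (30.9278, 68)]  |A|=591.3746
10. ⊥bis P7·P9 via (38.88,44.1): [(33.088, 41.6414) (34.7867, 20.9144) (45.1366, 28.7323) (55.9688, 43.324) (50.4867, 49.0268)]  |A|=341.5775
11. canonical 5-gon: [(33.088, 41.6414) (34.7867, 20.9144) (45.1366, 28.7323) (55.9688, 43.324) (50.4867, 49.0268)]
12. shoelace: 341.5775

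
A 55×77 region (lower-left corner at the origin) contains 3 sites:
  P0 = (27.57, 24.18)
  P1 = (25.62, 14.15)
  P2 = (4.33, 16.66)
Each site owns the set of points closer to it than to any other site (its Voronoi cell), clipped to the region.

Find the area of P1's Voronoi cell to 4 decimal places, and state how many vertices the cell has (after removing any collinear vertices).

Area of P1's cell: 713.6740 (4 vertices)

1. box [0,55]×[0,77]: [(0, 0) (55, 0) (55, 77) (0, 77)]
2. ⊥bis P1·P0 via (26.595,19.165): [(0, 24.3355) (0, 0) (55, 0) (55, 13.6426)]  |A|=1044.3979
3. ⊥bis P1·P2 via (14.975,15.405): [(15.6687, 21.2893) (13.1588, 0) (55, 0) (55, 13.6426)]  |A|=713.674
4. canonical 4-gon: [(15.6687, 21.2893) (13.1588, 0) (55, 0) (55, 13.6426)]
5. shoelace: 713.674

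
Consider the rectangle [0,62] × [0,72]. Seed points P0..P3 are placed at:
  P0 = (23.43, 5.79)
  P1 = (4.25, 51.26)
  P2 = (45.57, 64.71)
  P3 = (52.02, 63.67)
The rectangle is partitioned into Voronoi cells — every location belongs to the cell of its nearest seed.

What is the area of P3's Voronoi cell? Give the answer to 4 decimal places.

Area of P3's cell: 693.6029

1. box [0,62]×[0,72]: [(0, 0) (62, 0) (62, 72) (0, 72)]
2. ⊥bis P3·P0 via (37.725,34.73): [(0, 53.3644) (62, 22.7393) (62, 72) (0, 72)]  |A|=2104.7863
3. ⊥bis P3·P1 via (28.135,57.465): [(33.4989, 36.8175) (62, 22.7393) (62, 72) (24.359, 72)]  |A|=1364.1437
4. ⊥bis P3·P2 via (48.795,64.19): [(43.5786, 31.8386) (62, 22.7393) (62, 72) (50.0543, 72)]  |A|=693.6029
5. canonical 4-gon: [(43.5786, 31.8386) (62, 22.7393) (62, 72) (50.0543, 72)]
6. shoelace: 693.6029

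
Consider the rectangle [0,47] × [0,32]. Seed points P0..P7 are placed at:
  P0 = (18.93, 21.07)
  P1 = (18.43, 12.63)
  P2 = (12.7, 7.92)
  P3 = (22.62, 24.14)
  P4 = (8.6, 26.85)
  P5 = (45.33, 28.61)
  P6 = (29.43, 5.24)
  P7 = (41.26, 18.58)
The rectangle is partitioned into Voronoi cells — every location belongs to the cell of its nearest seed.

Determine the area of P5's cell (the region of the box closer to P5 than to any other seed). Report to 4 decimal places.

1. box [0,47]×[0,32]: [(0, 0) (47, 0) (47, 32) (0, 32)]
2. ⊥bis P5·P0 via (32.13,24.84): [(39.2245, 0) (47, 0) (47, 32) (30.0851, 32)]  |A|=395.0478
3. ⊥bis P5·P1 via (31.88,20.62): [(34.6828, 15.902) (44.1294, 0) (47, 0) (47, 32) (30.0851, 32)]  |A|=356.049
4. ⊥bis P5·P2 via (29.015,18.265): [(34.6828, 15.902) (44.1294, 0) (47, 0) (47, 32) (30.0851, 32)]  |A|=356.049
5. ⊥bis P5·P3 via (33.975,26.375): [(36.7072, 12.4942) (44.1294, 0) (47, 0) (47, 32) (32.8678, 32)]  |A|=320.4484
6. ⊥bis P5·P4 via (26.965,27.73): [(36.7072, 12.4942) (44.1294, 0) (47, 0) (47, 32) (32.8678, 32)]  |A|=320.4484
7. ⊥bis P5·P6 via (37.38,16.925): [(35.5962, 18.1387) (47, 10.3799) (47, 32) (32.8678, 32)]  |A|=221.2213
8. ⊥bis P5·P7 via (43.295,23.595): [(33.7607, 27.4639) (47, 22.0916) (47, 32) (32.8678, 32)]  |A|=97.6431
9. canonical 4-gon: [(33.7607, 27.4639) (47, 22.0916) (47, 32) (32.8678, 32)]
10. shoelace: 97.6431

Area of P5's cell: 97.6431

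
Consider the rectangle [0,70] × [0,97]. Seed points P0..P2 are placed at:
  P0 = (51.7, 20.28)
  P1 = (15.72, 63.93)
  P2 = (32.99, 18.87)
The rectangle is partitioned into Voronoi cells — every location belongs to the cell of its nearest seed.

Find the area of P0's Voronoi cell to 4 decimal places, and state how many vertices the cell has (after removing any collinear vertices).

Area of P0's cell: 1693.2045 (4 vertices)

1. box [0,70]×[0,97]: [(0, 0) (70, 0) (70, 97) (0, 97)]
2. ⊥bis P0·P1 via (33.71,42.105): [(0, 14.3184) (0, 0) (70, 0) (70, 72.0183)]  |A|=3021.7829
3. ⊥bis P0·P2 via (42.345,19.575): [(40.2414, 47.4887) (43.8202, 0) (70, 0) (70, 72.0183)]  |A|=1693.2045
4. canonical 4-gon: [(40.2414, 47.4887) (43.8202, 0) (70, 0) (70, 72.0183)]
5. shoelace: 1693.2045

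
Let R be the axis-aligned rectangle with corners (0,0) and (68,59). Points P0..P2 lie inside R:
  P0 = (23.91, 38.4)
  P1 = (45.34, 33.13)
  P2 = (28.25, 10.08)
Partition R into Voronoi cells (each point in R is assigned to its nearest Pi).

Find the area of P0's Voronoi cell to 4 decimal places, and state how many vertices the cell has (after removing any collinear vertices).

1. box [0,68]×[0,59]: [(0, 0) (68, 0) (68, 59) (0, 59)]
2. ⊥bis P0·P1 via (34.625,35.765): [(0, 0) (25.8298, 0) (40.3389, 59) (0, 59)]  |A|=1951.9755
3. ⊥bis P0·P2 via (26.08,24.24): [(0, 20.2433) (32.0145, 25.1494) (40.3389, 59) (0, 59)]  |A|=1303.1344
4. canonical 4-gon: [(0, 20.2433) (32.0145, 25.1494) (40.3389, 59) (0, 59)]
5. shoelace: 1303.1344

Area of P0's cell: 1303.1344 (4 vertices)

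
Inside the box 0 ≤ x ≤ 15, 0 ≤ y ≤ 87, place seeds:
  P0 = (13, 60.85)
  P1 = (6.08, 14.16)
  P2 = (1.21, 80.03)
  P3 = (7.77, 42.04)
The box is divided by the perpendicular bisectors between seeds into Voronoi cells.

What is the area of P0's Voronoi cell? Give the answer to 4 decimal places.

Area of P0's cell: 276.5348

1. box [0,15]×[0,87]: [(0, 0) (15, 0) (15, 87) (0, 87)]
2. ⊥bis P0·P1 via (9.54,37.505): [(0, 38.9189) (15, 36.6958) (15, 87) (0, 87)]  |A|=737.8897
3. ⊥bis P0·P2 via (7.105,70.44): [(0, 66.0725) (0, 38.9189) (15, 36.6958) (15, 75.2931)]  |A|=493.1318
4. ⊥bis P0·P3 via (10.385,51.445): [(0, 66.0725) (0, 54.3325) (15, 50.1618) (15, 75.2931)]  |A|=276.5348
5. canonical 4-gon: [(0, 66.0725) (0, 54.3325) (15, 50.1618) (15, 75.2931)]
6. shoelace: 276.5348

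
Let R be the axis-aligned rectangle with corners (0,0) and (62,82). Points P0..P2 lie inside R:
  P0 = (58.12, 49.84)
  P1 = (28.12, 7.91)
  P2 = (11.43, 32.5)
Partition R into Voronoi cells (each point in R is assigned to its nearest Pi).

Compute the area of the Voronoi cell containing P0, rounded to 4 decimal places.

1. box [0,62]×[0,82]: [(0, 0) (62, 0) (62, 82) (0, 82)]
2. ⊥bis P0·P1 via (43.12,28.875): [(0, 59.7264) (62, 15.3668) (62, 82) (0, 82)]  |A|=2756.1111
3. ⊥bis P0·P2 via (34.775,41.17): [(37.9737, 32.557) (62, 15.3668) (62, 82) (19.6113, 82)]  |A|=1848.3848
4. canonical 4-gon: [(37.9737, 32.557) (62, 15.3668) (62, 82) (19.6113, 82)]
5. shoelace: 1848.3848

Area of P0's cell: 1848.3848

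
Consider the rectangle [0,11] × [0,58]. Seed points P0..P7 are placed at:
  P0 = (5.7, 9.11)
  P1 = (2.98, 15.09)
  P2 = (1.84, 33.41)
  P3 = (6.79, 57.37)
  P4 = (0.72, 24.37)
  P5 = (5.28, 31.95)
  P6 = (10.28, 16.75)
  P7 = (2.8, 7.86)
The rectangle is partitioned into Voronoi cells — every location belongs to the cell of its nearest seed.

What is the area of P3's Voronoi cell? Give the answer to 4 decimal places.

Area of P3's cell: 140.9721

1. box [0,11]×[0,58]: [(0, 0) (11, 0) (11, 58) (0, 58)]
2. ⊥bis P3·P0 via (6.245,33.24): [(0, 33.381) (11, 33.1326) (11, 58) (0, 58)]  |A|=272.1749
3. ⊥bis P3·P1 via (4.885,36.23): [(0, 36.6702) (11, 35.679) (11, 58) (0, 58)]  |A|=240.0796
4. ⊥bis P3·P2 via (4.315,45.39): [(0, 46.2815) (11, 44.0089) (11, 58) (0, 58)]  |A|=141.403
5. ⊥bis P3·P4 via (3.755,40.87): [(0, 46.2815) (11, 44.0089) (11, 58) (0, 58)]  |A|=141.403
6. ⊥bis P3·P5 via (6.035,44.66): [(0, 46.2815) (8.5804, 44.5088) (11, 44.3651) (11, 58) (0, 58)]  |A|=140.9721
7. ⊥bis P3·P6 via (8.535,37.06): [(0, 46.2815) (8.5804, 44.5088) (11, 44.3651) (11, 58) (0, 58)]  |A|=140.9721
8. ⊥bis P3·P7 via (4.795,32.615): [(0, 46.2815) (8.5804, 44.5088) (11, 44.3651) (11, 58) (0, 58)]  |A|=140.9721
9. canonical 5-gon: [(0, 46.2815) (8.5804, 44.5088) (11, 44.3651) (11, 58) (0, 58)]
10. shoelace: 140.9721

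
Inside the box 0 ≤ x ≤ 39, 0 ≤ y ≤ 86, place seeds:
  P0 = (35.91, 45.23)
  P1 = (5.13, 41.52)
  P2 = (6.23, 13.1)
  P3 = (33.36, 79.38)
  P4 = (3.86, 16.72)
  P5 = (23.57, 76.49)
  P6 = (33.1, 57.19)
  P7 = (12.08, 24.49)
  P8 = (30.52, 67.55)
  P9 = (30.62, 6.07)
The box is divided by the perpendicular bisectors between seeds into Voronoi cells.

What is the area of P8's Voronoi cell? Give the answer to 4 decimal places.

1. box [0,39]×[0,86]: [(0, 0) (39, 0) (39, 86) (0, 86)]
2. ⊥bis P8·P0 via (33.215,56.39): [(0, 48.369) (39, 57.787) (39, 86) (0, 86)]  |A|=1283.958
3. ⊥bis P8·P1 via (17.825,54.535): [(0, 71.9217) (19.3547, 53.0429) (39, 57.787) (39, 86) (0, 86)]  |A|=1056.0299
4. ⊥bis P8·P2 via (18.375,40.325): [(0, 71.9217) (19.3547, 53.0429) (39, 57.787) (39, 86) (0, 86)]  |A|=1056.0299
5. ⊥bis P8·P3 via (31.94,73.465): [(0, 81.1328) (0, 71.9217) (19.3547, 53.0429) (39, 57.787) (39, 71.7701)]  |A|=683.6361
6. ⊥bis P8·P4 via (17.19,42.135): [(0, 81.1328) (0, 71.9217) (19.3547, 53.0429) (39, 57.787) (39, 71.7701)]  |A|=683.6361
7. ⊥bis P8·P5 via (27.045,72.02): [(29.6201, 74.0219) (11.9389, 60.2764) (19.3547, 53.0429) (39, 57.787) (39, 71.7701)]  |A|=362.2153
8. ⊥bis P8·P6 via (31.81,62.37): [(29.6201, 74.0219) (11.9389, 60.2764) (14.2705, 58.0021) (39, 64.1606) (39, 71.7701)]  |A|=222.6361
9. ⊥bis P8·P7 via (21.3,46.02): [(29.6201, 74.0219) (11.9389, 60.2764) (14.2705, 58.0021) (39, 64.1606) (39, 71.7701)]  |A|=222.6361
10. ⊥bis P8·P9 via (30.57,36.81): [(29.6201, 74.0219) (11.9389, 60.2764) (14.2705, 58.0021) (39, 64.1606) (39, 71.7701)]  |A|=222.6361
11. canonical 5-gon: [(29.6201, 74.0219) (11.9389, 60.2764) (14.2705, 58.0021) (39, 64.1606) (39, 71.7701)]
12. shoelace: 222.6361

Area of P8's cell: 222.6361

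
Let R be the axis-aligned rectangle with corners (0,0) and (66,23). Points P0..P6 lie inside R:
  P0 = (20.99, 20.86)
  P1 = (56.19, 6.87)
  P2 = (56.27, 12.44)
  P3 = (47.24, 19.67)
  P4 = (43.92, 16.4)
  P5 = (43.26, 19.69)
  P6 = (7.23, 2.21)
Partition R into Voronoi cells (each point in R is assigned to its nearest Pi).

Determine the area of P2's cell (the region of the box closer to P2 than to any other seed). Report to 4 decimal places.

1. box [0,66]×[0,23]: [(0, 0) (66, 0) (66, 23) (0, 23)]
2. ⊥bis P2·P0 via (38.63,16.65): [(34.6563, 0) (66, 0) (66, 23) (40.1455, 23)]  |A|=657.7795
3. ⊥bis P2·P1 via (56.23,9.655): [(37.0264, 9.9308) (66, 9.5147) (66, 23) (40.1455, 23)]  |A|=364.3079
4. ⊥bis P2·P3 via (51.755,16.055): [(46.7399, 9.7913) (66, 9.5147) (66, 23) (57.3156, 23)]  |A|=187.2192
5. ⊥bis P2·P4 via (50.095,14.42): [(49.8606, 13.689) (48.6022, 9.7646) (66, 9.5147) (66, 23) (57.3156, 23)]  |A|=183.548
6. ⊥bis P2·P5 via (49.765,16.065): [(49.8606, 13.689) (48.6022, 9.7646) (66, 9.5147) (66, 23) (57.3156, 23)]  |A|=183.548
7. ⊥bis P2·P6 via (31.75,7.325): [(49.8606, 13.689) (48.6022, 9.7646) (66, 9.5147) (66, 23) (57.3156, 23)]  |A|=183.548
8. canonical 5-gon: [(49.8606, 13.689) (48.6022, 9.7646) (66, 9.5147) (66, 23) (57.3156, 23)]
9. shoelace: 183.548

Area of P2's cell: 183.5480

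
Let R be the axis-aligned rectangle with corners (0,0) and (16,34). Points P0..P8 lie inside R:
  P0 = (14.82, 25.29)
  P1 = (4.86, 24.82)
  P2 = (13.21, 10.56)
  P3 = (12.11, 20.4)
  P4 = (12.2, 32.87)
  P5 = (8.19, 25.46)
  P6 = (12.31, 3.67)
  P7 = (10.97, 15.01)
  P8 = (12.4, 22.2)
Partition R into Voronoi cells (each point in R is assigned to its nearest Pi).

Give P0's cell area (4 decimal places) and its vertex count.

1. box [0,16]×[0,34]: [(0, 0) (16, 0) (16, 34) (0, 34)]
2. ⊥bis P0·P1 via (9.84,25.055): [(11.0223, 0) (16, 0) (16, 34) (9.4179, 34)]  |A|=196.5164
3. ⊥bis P0·P2 via (14.015,17.925): [(10.1566, 18.3467) (16, 17.708) (16, 34) (9.4179, 34)]  |A|=99.1163
4. ⊥bis P0·P3 via (13.465,22.845): [(9.8497, 24.8485) (16, 21.4401) (16, 34) (9.4179, 34)]  |A|=68.7411
5. ⊥bis P0·P4 via (13.51,29.08): [(9.712, 27.7672) (9.8497, 24.8485) (16, 21.4401) (16, 29.9407)]  |A|=35.4663
6. ⊥bis P0·P5 via (11.505,25.375): [(11.5829, 28.4139) (11.4685, 23.9514) (16, 21.4401) (16, 29.9407)]  |A|=29.0283
7. ⊥bis P0·P6 via (13.565,14.48): [(11.5829, 28.4139) (11.4685, 23.9514) (16, 21.4401) (16, 29.9407)]  |A|=29.0283
8. ⊥bis P0·P7 via (12.895,20.15): [(11.5829, 28.4139) (11.4685, 23.9514) (16, 21.4401) (16, 29.9407)]  |A|=29.0283
9. ⊥bis P0·P8 via (13.61,23.745): [(11.5829, 28.4139) (11.5055, 25.3932) (16, 21.8732) (16, 29.9407)]  |A|=24.7419
10. canonical 4-gon: [(11.5829, 28.4139) (11.5055, 25.3932) (16, 21.8732) (16, 29.9407)]
11. shoelace: 24.7419

Area of P0's cell: 24.7419 (4 vertices)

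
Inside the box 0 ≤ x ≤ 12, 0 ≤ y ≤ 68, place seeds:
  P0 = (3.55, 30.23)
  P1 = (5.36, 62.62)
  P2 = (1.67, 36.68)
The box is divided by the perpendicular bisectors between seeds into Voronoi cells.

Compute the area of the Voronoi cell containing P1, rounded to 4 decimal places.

1. box [0,12]×[0,68]: [(0, 0) (12, 0) (12, 68) (0, 68)]
2. ⊥bis P1·P0 via (4.455,46.425): [(0, 46.674) (12, 46.0034) (12, 68) (0, 68)]  |A|=259.936
3. ⊥bis P1·P2 via (3.515,49.65): [(0, 50.15) (12, 48.443) (12, 68) (0, 68)]  |A|=224.4419
4. canonical 4-gon: [(0, 50.15) (12, 48.443) (12, 68) (0, 68)]
5. shoelace: 224.4419

Area of P1's cell: 224.4419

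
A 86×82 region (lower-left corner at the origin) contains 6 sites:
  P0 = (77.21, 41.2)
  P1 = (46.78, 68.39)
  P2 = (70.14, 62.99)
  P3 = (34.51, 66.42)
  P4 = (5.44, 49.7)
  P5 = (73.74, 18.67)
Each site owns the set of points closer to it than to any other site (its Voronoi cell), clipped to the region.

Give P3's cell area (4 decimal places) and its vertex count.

Area of P3's cell: 1087.9586 (5 vertices)

1. box [0,86]×[0,82]: [(0, 0) (86, 0) (86, 82) (0, 82)]
2. ⊥bis P3·P0 via (55.86,53.81): [(0, 0) (24.0781, 0) (72.5099, 82) (0, 82)]  |A|=3960.108
3. ⊥bis P3·P1 via (40.645,67.405): [(0, 0) (24.0781, 0) (45.6132, 36.4611) (38.3017, 82) (0, 82)]  |A|=3181.2057
4. ⊥bis P3·P2 via (52.325,64.705): [(0, 0) (24.0781, 0) (45.6132, 36.4611) (38.3017, 82) (0, 82)]  |A|=3181.2057
5. ⊥bis P3·P4 via (19.975,58.06): [(38.9179, 25.1253) (45.6132, 36.4611) (38.3017, 82) (6.2056, 82)]  |A|=1106.6189
6. ⊥bis P3·P5 via (54.125,42.545): [(36.9938, 28.4705) (44.57, 34.6949) (45.6132, 36.4611) (38.3017, 82) (6.2056, 82)]  |A|=1087.9586
7. canonical 5-gon: [(36.9938, 28.4705) (44.57, 34.6949) (45.6132, 36.4611) (38.3017, 82) (6.2056, 82)]
8. shoelace: 1087.9586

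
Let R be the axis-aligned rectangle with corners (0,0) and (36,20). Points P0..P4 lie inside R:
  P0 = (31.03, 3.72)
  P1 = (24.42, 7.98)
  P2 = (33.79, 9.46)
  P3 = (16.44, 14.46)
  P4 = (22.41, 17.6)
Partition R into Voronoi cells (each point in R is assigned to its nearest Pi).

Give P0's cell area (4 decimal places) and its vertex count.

Area of P0's cell: 65.5352 (4 vertices)

1. box [0,36]×[0,20]: [(0, 0) (36, 0) (36, 20) (0, 20)]
2. ⊥bis P0·P1 via (27.725,5.85): [(23.9548, 0) (36, 0) (36, 18.6898)]  |A|=112.5614
3. ⊥bis P0·P2 via (32.41,6.59): [(29.1974, 8.1347) (23.9548, 0) (36, 0) (36, 4.8638)]  |A|=65.5352
4. ⊥bis P0·P3 via (23.735,9.09): [(29.1974, 8.1347) (23.9548, 0) (36, 0) (36, 4.8638)]  |A|=65.5352
5. ⊥bis P0·P4 via (26.72,10.66): [(29.1974, 8.1347) (23.9548, 0) (36, 0) (36, 4.8638)]  |A|=65.5352
6. canonical 4-gon: [(29.1974, 8.1347) (23.9548, 0) (36, 0) (36, 4.8638)]
7. shoelace: 65.5352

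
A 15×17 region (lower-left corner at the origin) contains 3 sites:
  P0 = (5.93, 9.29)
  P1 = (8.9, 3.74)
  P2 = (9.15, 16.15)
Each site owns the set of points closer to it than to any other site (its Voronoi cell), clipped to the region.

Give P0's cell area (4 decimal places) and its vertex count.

Area of P0's cell: 93.5891 (3 vertices)

1. box [0,15]×[0,17]: [(0, 0) (15, 0) (15, 17) (0, 17)]
2. ⊥bis P0·P1 via (7.415,6.515): [(0, 2.547) (15, 10.574) (15, 17) (0, 17)]  |A|=156.5927
3. ⊥bis P0·P2 via (7.54,12.72): [(0, 16.2592) (0, 2.547) (13.6505, 9.8518)]  |A|=93.5891
4. canonical 3-gon: [(0, 16.2592) (0, 2.547) (13.6505, 9.8518)]
5. shoelace: 93.5891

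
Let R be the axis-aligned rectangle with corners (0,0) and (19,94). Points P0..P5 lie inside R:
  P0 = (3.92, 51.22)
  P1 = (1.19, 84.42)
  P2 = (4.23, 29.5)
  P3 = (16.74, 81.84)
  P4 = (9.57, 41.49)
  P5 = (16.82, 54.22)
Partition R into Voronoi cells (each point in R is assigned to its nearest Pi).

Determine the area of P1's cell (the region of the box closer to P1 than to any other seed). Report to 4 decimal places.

Area of P1's cell: 224.7049

1. box [0,19]×[0,94]: [(0, 0) (19, 0) (19, 94) (0, 94)]
2. ⊥bis P1·P0 via (2.555,67.82): [(0, 67.6099) (19, 69.1723) (19, 94) (0, 94)]  |A|=486.5695
3. ⊥bis P1·P2 via (2.71,56.96): [(0, 67.6099) (19, 69.1723) (19, 94) (0, 94)]  |A|=486.5695
4. ⊥bis P1·P3 via (8.965,83.13): [(0, 67.6099) (6.4783, 68.1426) (10.7685, 94) (0, 94)]  |A|=224.7049
5. ⊥bis P1·P4 via (5.38,62.955): [(0, 67.6099) (6.4783, 68.1426) (10.7685, 94) (0, 94)]  |A|=224.7049
6. ⊥bis P1·P5 via (9.005,69.32): [(0, 67.6099) (6.4783, 68.1426) (10.7685, 94) (0, 94)]  |A|=224.7049
7. canonical 4-gon: [(0, 67.6099) (6.4783, 68.1426) (10.7685, 94) (0, 94)]
8. shoelace: 224.7049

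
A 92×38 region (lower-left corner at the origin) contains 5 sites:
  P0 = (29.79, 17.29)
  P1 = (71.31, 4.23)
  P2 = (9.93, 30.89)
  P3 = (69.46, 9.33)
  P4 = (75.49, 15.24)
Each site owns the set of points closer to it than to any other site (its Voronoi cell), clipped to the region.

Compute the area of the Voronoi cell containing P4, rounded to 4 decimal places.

Area of P4's cell: 918.0335

1. box [0,92]×[0,38]: [(0, 0) (92, 0) (92, 38) (0, 38)]
2. ⊥bis P4·P0 via (52.64,16.265): [(51.9104, 0) (92, 0) (92, 38) (53.615, 38)]  |A|=1491.0179
3. ⊥bis P4·P1 via (73.4,9.735): [(52.6996, 17.594) (92, 2.6734) (92, 38) (53.615, 38)]  |A|=1085.8164
4. ⊥bis P4·P2 via (42.71,23.065): [(52.6996, 17.594) (92, 2.6734) (92, 38) (53.615, 38)]  |A|=1085.8164
5. ⊥bis P4·P3 via (72.475,12.285): [(53.3374, 31.8112) (75.9072, 8.7831) (92, 2.6734) (92, 38) (53.615, 38)]  |A|=918.0335
6. canonical 5-gon: [(53.3374, 31.8112) (75.9072, 8.7831) (92, 2.6734) (92, 38) (53.615, 38)]
7. shoelace: 918.0335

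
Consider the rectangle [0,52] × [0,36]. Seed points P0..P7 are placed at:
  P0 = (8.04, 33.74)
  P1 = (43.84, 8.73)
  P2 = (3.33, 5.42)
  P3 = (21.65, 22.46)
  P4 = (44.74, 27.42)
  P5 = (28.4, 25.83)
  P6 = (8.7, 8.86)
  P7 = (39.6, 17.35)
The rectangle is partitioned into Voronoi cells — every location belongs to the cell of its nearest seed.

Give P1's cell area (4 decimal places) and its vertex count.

Area of P1's cell: 302.7358 (6 vertices)

1. box [0,52]×[0,36]: [(0, 0) (52, 0) (52, 36) (0, 36)]
2. ⊥bis P1·P0 via (25.94,21.235): [(11.1052, 0) (52, 0) (52, 36) (36.2549, 36)]  |A|=1019.5193
3. ⊥bis P1·P2 via (23.585,7.075): [(22.7958, 16.7342) (24.1631, 0) (52, 0) (52, 36) (36.2549, 36)]  |A|=910.262
4. ⊥bis P1·P3 via (32.745,15.595): [(24.0386, 1.5239) (24.1631, 0) (52, 0) (52, 36) (45.3705, 36)]  |A|=638.7955
5. ⊥bis P1·P4 via (44.29,18.075): [(34.5691, 18.5431) (24.0386, 1.5239) (24.1631, 0) (52, 0) (52, 17.7037)]  |A|=421.4706
6. ⊥bis P1·P5 via (36.12,17.28): [(37.3695, 18.4082) (30.8349, 12.508) (24.0386, 1.5239) (24.1631, 0) (52, 0) (52, 17.7037)]  |A|=412.7684
7. ⊥bis P1·P6 via (26.27,8.795): [(37.3695, 18.4082) (30.8349, 12.508) (26.2564, 5.1083) (26.2375, 0) (52, 0) (52, 17.7037)]  |A|=405.5571
8. ⊥bis P1·P7 via (41.72,13.04): [(51.2727, 17.7388) (26.5459, 5.5762) (26.2564, 5.1083) (26.2375, 0) (52, 0) (52, 17.7037)]  |A|=302.7358
9. canonical 6-gon: [(51.2727, 17.7388) (26.5459, 5.5762) (26.2564, 5.1083) (26.2375, 0) (52, 0) (52, 17.7037)]
10. shoelace: 302.7358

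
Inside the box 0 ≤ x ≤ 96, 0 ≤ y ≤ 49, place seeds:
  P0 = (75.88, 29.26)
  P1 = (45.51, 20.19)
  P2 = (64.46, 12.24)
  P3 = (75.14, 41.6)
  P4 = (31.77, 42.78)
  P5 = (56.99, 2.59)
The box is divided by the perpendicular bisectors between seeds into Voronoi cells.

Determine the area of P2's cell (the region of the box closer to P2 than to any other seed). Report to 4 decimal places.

Area of P2's cell: 581.2775

1. box [0,96]×[0,49]: [(0, 0) (96, 0) (96, 49) (0, 49)]
2. ⊥bis P2·P0 via (70.17,20.75): [(0, 0) (96, 0) (96, 3.4187) (28.0671, 49) (0, 49)]  |A|=3155.7655
3. ⊥bis P2·P1 via (54.985,16.215): [(48.1824, 0) (96, 0) (96, 3.4187) (59.8052, 27.7046)]  |A|=724.2524
4. ⊥bis P2·P3 via (69.8,26.92): [(48.1824, 0) (96, 0) (96, 3.4187) (59.8052, 27.7046)]  |A|=724.2524
5. ⊥bis P2·P4 via (48.115,27.51): [(48.1824, 0) (96, 0) (96, 3.4187) (59.8052, 27.7046)]  |A|=724.2524
6. ⊥bis P2·P5 via (60.725,7.415): [(53.6053, 12.9263) (70.3039, 0) (96, 0) (96, 3.4187) (59.8052, 27.7046)]  |A|=581.2775
7. canonical 5-gon: [(53.6053, 12.9263) (70.3039, 0) (96, 0) (96, 3.4187) (59.8052, 27.7046)]
8. shoelace: 581.2775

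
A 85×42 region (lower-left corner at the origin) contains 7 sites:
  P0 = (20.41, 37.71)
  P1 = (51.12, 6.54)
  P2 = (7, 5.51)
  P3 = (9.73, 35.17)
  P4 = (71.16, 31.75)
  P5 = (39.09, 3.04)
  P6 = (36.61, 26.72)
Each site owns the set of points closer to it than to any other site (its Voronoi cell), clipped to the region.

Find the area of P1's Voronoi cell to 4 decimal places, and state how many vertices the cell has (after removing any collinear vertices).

Area of P1's cell: 587.6757 (5 vertices)

1. box [0,85]×[0,42]: [(0, 0) (85, 0) (85, 42) (0, 42)]
2. ⊥bis P1·P0 via (35.765,22.125): [(13.3086, 0) (85, 0) (85, 42) (55.9377, 42)]  |A|=2115.8277
3. ⊥bis P1·P2 via (29.06,6.025): [(28.8433, 15.3055) (29.2007, 0) (85, 0) (85, 42) (55.9377, 42)]  |A|=1994.2098
4. ⊥bis P1·P3 via (30.425,20.855): [(28.8433, 15.3055) (29.2007, 0) (85, 0) (85, 42) (55.9377, 42)]  |A|=1994.2098
5. ⊥bis P1·P4 via (61.14,19.145): [(45.4221, 31.6395) (28.8433, 15.3055) (29.2007, 0) (85, 0) (85, 0.1781)]  |A|=1016.0491
6. ⊥bis P1·P5 via (45.105,4.79): [(45.4221, 31.6395) (39.1044, 25.4151) (46.4986, 0) (85, 0) (85, 0.1781)]  |A|=715.9038
7. ⊥bis P1·P6 via (43.865,16.63): [(54.5967, 24.3464) (42.0417, 15.319) (46.4986, 0) (85, 0) (85, 0.1781)]  |A|=587.6757
8. canonical 5-gon: [(54.5967, 24.3464) (42.0417, 15.319) (46.4986, 0) (85, 0) (85, 0.1781)]
9. shoelace: 587.6757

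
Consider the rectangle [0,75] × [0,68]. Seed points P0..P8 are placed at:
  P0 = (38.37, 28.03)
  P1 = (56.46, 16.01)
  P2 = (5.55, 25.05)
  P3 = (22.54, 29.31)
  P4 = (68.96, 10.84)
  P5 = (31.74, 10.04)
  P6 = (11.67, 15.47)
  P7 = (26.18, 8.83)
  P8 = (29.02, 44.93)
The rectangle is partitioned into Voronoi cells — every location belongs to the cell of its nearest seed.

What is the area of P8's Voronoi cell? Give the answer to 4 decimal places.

1. box [0,75]×[0,68]: [(0, 0) (75, 0) (75, 68) (0, 68)]
2. ⊥bis P8·P0 via (33.695,36.48): [(0, 17.8381) (75, 59.3322) (75, 68) (0, 68)]  |A|=2206.115
3. ⊥bis P8·P1 via (42.74,30.47): [(0, 17.8381) (70.5838, 56.8889) (75, 61.0791) (75, 68) (0, 68)]  |A|=2202.2577
4. ⊥bis P8·P2 via (17.285,34.99): [(0, 55.3964) (21.6619, 29.8227) (70.5838, 56.8889) (75, 61.0791) (75, 68) (0, 68)]  |A|=1795.465
5. ⊥bis P8·P3 via (25.78,37.12): [(0, 55.3964) (9.901, 43.7075) (30.9644, 34.9693) (70.5838, 56.8889) (75, 61.0791) (75, 68) (0, 68)]  |A|=1700.6194
6. ⊥bis P8·P4 via (48.99,27.885): [(0, 55.3964) (9.901, 43.7075) (30.9644, 34.9693) (70.5838, 56.8889) (75, 61.0791) (75, 68) (0, 68)]  |A|=1700.6194
7. ⊥bis P8·P5 via (30.38,27.485): [(0, 55.3964) (9.901, 43.7075) (30.9644, 34.9693) (70.5838, 56.8889) (75, 61.0791) (75, 68) (0, 68)]  |A|=1700.6194
8. ⊥bis P8·P6 via (20.345,30.2): [(0, 55.3964) (9.901, 43.7075) (30.9644, 34.9693) (70.5838, 56.8889) (75, 61.0791) (75, 68) (0, 68)]  |A|=1700.6194
9. ⊥bis P8·P7 via (27.6,26.88): [(0, 55.3964) (9.901, 43.7075) (30.9644, 34.9693) (70.5838, 56.8889) (75, 61.0791) (75, 68) (0, 68)]  |A|=1700.6194
10. canonical 7-gon: [(0, 55.3964) (9.901, 43.7075) (30.9644, 34.9693) (70.5838, 56.8889) (75, 61.0791) (75, 68) (0, 68)]
11. shoelace: 1700.6194

Area of P8's cell: 1700.6194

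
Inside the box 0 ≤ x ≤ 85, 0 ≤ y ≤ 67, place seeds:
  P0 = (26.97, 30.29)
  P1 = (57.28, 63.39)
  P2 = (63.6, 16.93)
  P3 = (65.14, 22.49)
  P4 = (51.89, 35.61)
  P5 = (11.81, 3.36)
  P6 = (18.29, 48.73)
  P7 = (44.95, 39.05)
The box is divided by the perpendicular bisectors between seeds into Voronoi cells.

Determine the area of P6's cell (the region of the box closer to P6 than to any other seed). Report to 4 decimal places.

Area of P6's cell: 1040.5087

1. box [0,85]×[0,67]: [(0, 0) (85, 0) (85, 67) (0, 67)]
2. ⊥bis P6·P0 via (22.63,39.51): [(0, 28.8577) (81.0304, 67) (0, 67)]  |A|=1545.3432
3. ⊥bis P6·P1 via (37.785,56.06): [(0, 28.8577) (40.7931, 48.0597) (33.6716, 67) (0, 67)]  |A|=1096.8472
4. ⊥bis P6·P2 via (40.945,32.83): [(0, 28.8577) (40.7931, 48.0597) (33.6716, 67) (0, 67)]  |A|=1096.8472
5. ⊥bis P6·P3 via (41.715,35.61): [(0, 28.8577) (40.7931, 48.0597) (33.6716, 67) (0, 67)]  |A|=1096.8472
6. ⊥bis P6·P4 via (35.09,42.17): [(0, 28.8577) (36.6234, 46.0969) (39.1236, 52.4999) (33.6716, 67) (0, 67)]  |A|=1085.9515
7. ⊥bis P6·P5 via (15.05,26.045): [(0, 28.8577) (36.6234, 46.0969) (39.1236, 52.4999) (33.6716, 67) (0, 67)]  |A|=1085.9515
8. ⊥bis P6·P7 via (31.62,43.89): [(0, 28.8577) (31.5551, 43.7112) (36.8967, 58.4226) (33.6716, 67) (0, 67)]  |A|=1040.5087
9. canonical 5-gon: [(0, 28.8577) (31.5551, 43.7112) (36.8967, 58.4226) (33.6716, 67) (0, 67)]
10. shoelace: 1040.5087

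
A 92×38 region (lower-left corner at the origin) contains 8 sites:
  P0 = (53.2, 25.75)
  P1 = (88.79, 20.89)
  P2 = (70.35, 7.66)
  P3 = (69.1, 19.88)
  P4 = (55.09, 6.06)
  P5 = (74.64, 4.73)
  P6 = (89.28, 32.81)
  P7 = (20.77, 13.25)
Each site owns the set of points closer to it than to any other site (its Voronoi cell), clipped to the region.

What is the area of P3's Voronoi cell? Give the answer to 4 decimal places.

Area of P3's cell: 357.0180

1. box [0,92]×[0,38]: [(0, 0) (92, 0) (92, 38) (0, 38)]
2. ⊥bis P3·P0 via (61.15,22.815): [(52.7271, 0) (92, 0) (92, 38) (66.756, 38)]  |A|=1225.8204
3. ⊥bis P3·P1 via (78.945,20.385): [(52.7271, 0) (79.9907, 0) (78.0414, 38) (66.756, 38)]  |A|=732.43
4. ⊥bis P3·P2 via (69.725,13.77): [(57.3432, 12.5034) (79.2344, 14.7427) (78.0414, 38) (66.756, 38)]  |A|=399.7707
5. ⊥bis P3·P4 via (62.095,12.97): [(58.7626, 16.3482) (62.0775, 12.9877) (79.2344, 14.7427) (78.0414, 38) (66.756, 38)]  |A|=391.0131
6. ⊥bis P3·P5 via (71.87,12.305): [(58.7626, 16.3482) (62.0775, 12.9877) (78.2653, 14.6436) (79.2216, 14.9933) (78.0414, 38) (66.756, 38)]  |A|=390.891
7. ⊥bis P3·P6 via (79.19,26.345): [(58.7626, 16.3482) (62.0775, 12.9877) (78.2653, 14.6436) (79.2216, 14.9933) (78.5914, 27.2793) (71.7223, 38) (66.756, 38)]  |A|=357.018
8. ⊥bis P3·P7 via (44.935,16.565): [(58.7626, 16.3482) (62.0775, 12.9877) (78.2653, 14.6436) (79.2216, 14.9933) (78.5914, 27.2793) (71.7223, 38) (66.756, 38)]  |A|=357.018
9. canonical 7-gon: [(58.7626, 16.3482) (62.0775, 12.9877) (78.2653, 14.6436) (79.2216, 14.9933) (78.5914, 27.2793) (71.7223, 38) (66.756, 38)]
10. shoelace: 357.018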